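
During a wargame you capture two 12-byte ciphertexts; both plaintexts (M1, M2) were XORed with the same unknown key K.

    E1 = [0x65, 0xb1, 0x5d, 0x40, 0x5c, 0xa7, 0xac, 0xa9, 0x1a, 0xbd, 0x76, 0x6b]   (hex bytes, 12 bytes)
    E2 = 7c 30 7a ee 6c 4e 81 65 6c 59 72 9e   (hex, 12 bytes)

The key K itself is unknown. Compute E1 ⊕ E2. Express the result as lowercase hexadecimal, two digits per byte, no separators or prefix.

E1 ⊕ E2 = (M1 ⊕ K) ⊕ (M2 ⊕ K) = M1 ⊕ M2 — the shared key cancels under XOR.
byte 0: 65 ^ 7c = 19
byte 1: b1 ^ 30 = 81
byte 2: 5d ^ 7a = 27
byte 3: 40 ^ ee = ae
byte 4: 5c ^ 6c = 30
byte 5: a7 ^ 4e = e9
byte 6: ac ^ 81 = 2d
byte 7: a9 ^ 65 = cc
byte 8: 1a ^ 6c = 76
byte 9: bd ^ 59 = e4
byte 10: 76 ^ 72 = 04
byte 11: 6b ^ 9e = f5

198127ae30e92dcc76e404f5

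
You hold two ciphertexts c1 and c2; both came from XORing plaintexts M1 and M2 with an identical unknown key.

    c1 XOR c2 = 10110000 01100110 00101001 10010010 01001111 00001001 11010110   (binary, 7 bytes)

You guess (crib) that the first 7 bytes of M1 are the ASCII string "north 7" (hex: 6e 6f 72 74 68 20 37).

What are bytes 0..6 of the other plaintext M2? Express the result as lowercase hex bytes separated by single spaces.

de 09 5b e6 27 29 e1

Since c1 ⊕ c2 = M1 ⊕ M2, XORing with the guessed M1 bytes yields the corresponding M2 bytes: M2 = (c1 ⊕ c2) ⊕ M1.
b0 XOR 6e = de
66 XOR 6f = 09
29 XOR 72 = 5b
92 XOR 74 = e6
4f XOR 68 = 27
09 XOR 20 = 29
d6 XOR 37 = e1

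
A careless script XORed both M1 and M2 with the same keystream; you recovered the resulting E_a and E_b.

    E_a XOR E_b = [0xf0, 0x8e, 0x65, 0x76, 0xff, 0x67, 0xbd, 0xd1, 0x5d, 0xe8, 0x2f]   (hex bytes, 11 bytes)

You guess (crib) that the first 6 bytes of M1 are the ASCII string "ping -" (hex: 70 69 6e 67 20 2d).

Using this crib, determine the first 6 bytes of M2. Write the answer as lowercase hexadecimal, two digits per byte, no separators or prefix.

80e70b11df4a

Since E_a ⊕ E_b = M1 ⊕ M2, XORing with the guessed M1 bytes yields the corresponding M2 bytes: M2 = (E_a ⊕ E_b) ⊕ M1.
240 XOR 112 = 128
142 XOR 105 = 231
101 XOR 110 =  11
118 XOR 103 =  17
255 XOR  32 = 223
103 XOR  45 =  74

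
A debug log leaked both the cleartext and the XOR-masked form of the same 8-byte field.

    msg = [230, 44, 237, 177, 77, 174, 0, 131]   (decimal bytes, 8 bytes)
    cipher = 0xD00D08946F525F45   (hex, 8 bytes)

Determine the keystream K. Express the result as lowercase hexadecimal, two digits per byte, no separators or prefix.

Since cipher = msg ⊕ K, XORing both sides with msg gives K = msg ⊕ cipher.
byte 0: e6 xor d0 = 36
byte 1: 2c xor 0d = 21
byte 2: ed xor 08 = e5
byte 3: b1 xor 94 = 25
byte 4: 4d xor 6f = 22
byte 5: ae xor 52 = fc
byte 6: 00 xor 5f = 5f
byte 7: 83 xor 45 = c6

3621e52522fc5fc6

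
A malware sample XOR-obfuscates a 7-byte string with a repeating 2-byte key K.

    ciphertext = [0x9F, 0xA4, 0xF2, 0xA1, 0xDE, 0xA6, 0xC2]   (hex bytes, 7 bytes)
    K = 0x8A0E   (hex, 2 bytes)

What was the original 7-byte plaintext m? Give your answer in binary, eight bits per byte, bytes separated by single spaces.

00010101 10101010 01111000 10101111 01010100 10101000 01001000

The 2-byte key repeats, so the effective keystream is 8a 0e 8a 0e 8a 0e 8a.
byte 0: 9f xor 8a = 15
byte 1: a4 xor 0e = aa
byte 2: f2 xor 8a = 78
byte 3: a1 xor 0e = af
byte 4: de xor 8a = 54
byte 5: a6 xor 0e = a8
byte 6: c2 xor 8a = 48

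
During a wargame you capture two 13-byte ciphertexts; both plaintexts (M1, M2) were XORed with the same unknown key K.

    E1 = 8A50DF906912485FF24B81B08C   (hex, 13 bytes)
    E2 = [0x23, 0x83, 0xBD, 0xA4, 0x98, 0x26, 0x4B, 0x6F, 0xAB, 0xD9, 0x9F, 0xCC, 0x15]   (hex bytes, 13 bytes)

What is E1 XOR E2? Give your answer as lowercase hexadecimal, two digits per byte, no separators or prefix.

a9d36234f134033059921e7c99

E1 ⊕ E2 = (M1 ⊕ K) ⊕ (M2 ⊕ K) = M1 ⊕ M2 — the shared key cancels under XOR.
byte 0: 10001010 xor 00100011 = 10101001
byte 1: 01010000 xor 10000011 = 11010011
byte 2: 11011111 xor 10111101 = 01100010
byte 3: 10010000 xor 10100100 = 00110100
byte 4: 01101001 xor 10011000 = 11110001
byte 5: 00010010 xor 00100110 = 00110100
byte 6: 01001000 xor 01001011 = 00000011
byte 7: 01011111 xor 01101111 = 00110000
byte 8: 11110010 xor 10101011 = 01011001
byte 9: 01001011 xor 11011001 = 10010010
byte 10: 10000001 xor 10011111 = 00011110
byte 11: 10110000 xor 11001100 = 01111100
byte 12: 10001100 xor 00010101 = 10011001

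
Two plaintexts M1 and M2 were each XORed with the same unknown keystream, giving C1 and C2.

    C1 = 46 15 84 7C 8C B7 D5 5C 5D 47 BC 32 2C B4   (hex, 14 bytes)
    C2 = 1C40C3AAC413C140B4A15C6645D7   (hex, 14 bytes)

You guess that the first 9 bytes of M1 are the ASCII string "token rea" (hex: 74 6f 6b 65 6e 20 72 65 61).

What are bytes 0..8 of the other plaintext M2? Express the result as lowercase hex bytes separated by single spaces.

2e 3a 2c b3 26 84 66 79 88

First, C1 ⊕ C2 = (M1 ⊕ K) ⊕ (M2 ⊕ K) = M1 ⊕ M2, so the key drops out. Then M2 = (M1 ⊕ M2) ⊕ M1 over the first 9 bytes.
byte 0: (46 ⊕ 1c) ⊕ 74 = 5a ⊕ 74 = 2e
byte 1: (15 ⊕ 40) ⊕ 6f = 55 ⊕ 6f = 3a
byte 2: (84 ⊕ c3) ⊕ 6b = 47 ⊕ 6b = 2c
byte 3: (7c ⊕ aa) ⊕ 65 = d6 ⊕ 65 = b3
byte 4: (8c ⊕ c4) ⊕ 6e = 48 ⊕ 6e = 26
byte 5: (b7 ⊕ 13) ⊕ 20 = a4 ⊕ 20 = 84
byte 6: (d5 ⊕ c1) ⊕ 72 = 14 ⊕ 72 = 66
byte 7: (5c ⊕ 40) ⊕ 65 = 1c ⊕ 65 = 79
byte 8: (5d ⊕ b4) ⊕ 61 = e9 ⊕ 61 = 88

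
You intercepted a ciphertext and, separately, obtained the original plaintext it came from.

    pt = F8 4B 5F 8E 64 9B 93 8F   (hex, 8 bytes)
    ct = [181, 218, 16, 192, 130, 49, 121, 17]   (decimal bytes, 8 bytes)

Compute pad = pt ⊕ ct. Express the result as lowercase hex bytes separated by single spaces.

4d 91 4f 4e e6 aa ea 9e

Since ct = pt ⊕ pad, XORing both sides with pt gives pad = pt ⊕ ct.
248 ^ 181 =  77
 75 ^ 218 = 145
 95 ^  16 =  79
142 ^ 192 =  78
100 ^ 130 = 230
155 ^  49 = 170
147 ^ 121 = 234
143 ^  17 = 158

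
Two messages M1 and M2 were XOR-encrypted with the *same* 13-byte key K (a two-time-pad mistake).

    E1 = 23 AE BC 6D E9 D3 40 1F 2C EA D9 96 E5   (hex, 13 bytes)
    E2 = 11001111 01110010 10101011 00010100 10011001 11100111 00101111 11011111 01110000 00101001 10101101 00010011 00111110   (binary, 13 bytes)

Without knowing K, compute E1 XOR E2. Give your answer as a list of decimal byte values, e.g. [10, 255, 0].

E1 ⊕ E2 = (M1 ⊕ K) ⊕ (M2 ⊕ K) = M1 ⊕ M2 — the shared key cancels under XOR.
byte 0: 00100011 ^ 11001111 = 11101100
byte 1: 10101110 ^ 01110010 = 11011100
byte 2: 10111100 ^ 10101011 = 00010111
byte 3: 01101101 ^ 00010100 = 01111001
byte 4: 11101001 ^ 10011001 = 01110000
byte 5: 11010011 ^ 11100111 = 00110100
byte 6: 01000000 ^ 00101111 = 01101111
byte 7: 00011111 ^ 11011111 = 11000000
byte 8: 00101100 ^ 01110000 = 01011100
byte 9: 11101010 ^ 00101001 = 11000011
byte 10: 11011001 ^ 10101101 = 01110100
byte 11: 10010110 ^ 00010011 = 10000101
byte 12: 11100101 ^ 00111110 = 11011011

[236, 220, 23, 121, 112, 52, 111, 192, 92, 195, 116, 133, 219]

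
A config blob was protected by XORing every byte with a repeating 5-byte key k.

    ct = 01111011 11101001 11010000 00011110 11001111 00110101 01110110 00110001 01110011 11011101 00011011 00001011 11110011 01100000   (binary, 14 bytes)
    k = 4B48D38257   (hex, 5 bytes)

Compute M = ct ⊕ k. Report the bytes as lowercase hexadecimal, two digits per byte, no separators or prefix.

The 5-byte key repeats, so the effective keystream is 4b 48 d3 82 57 4b 48 d3 82 57 4b 48 d3 82.
byte 0: 01111011 XOR 01001011 = 00110000
byte 1: 11101001 XOR 01001000 = 10100001
byte 2: 11010000 XOR 11010011 = 00000011
byte 3: 00011110 XOR 10000010 = 10011100
byte 4: 11001111 XOR 01010111 = 10011000
byte 5: 00110101 XOR 01001011 = 01111110
byte 6: 01110110 XOR 01001000 = 00111110
byte 7: 00110001 XOR 11010011 = 11100010
byte 8: 01110011 XOR 10000010 = 11110001
byte 9: 11011101 XOR 01010111 = 10001010
byte 10: 00011011 XOR 01001011 = 01010000
byte 11: 00001011 XOR 01001000 = 01000011
byte 12: 11110011 XOR 11010011 = 00100000
byte 13: 01100000 XOR 10000010 = 11100010

30a1039c987e3ee2f18a504320e2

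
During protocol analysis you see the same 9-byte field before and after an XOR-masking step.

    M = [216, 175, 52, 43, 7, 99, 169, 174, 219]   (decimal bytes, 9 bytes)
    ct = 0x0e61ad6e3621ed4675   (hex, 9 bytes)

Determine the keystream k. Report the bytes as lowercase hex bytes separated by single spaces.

d6 ce 99 45 31 42 44 e8 ae

Since ct = M ⊕ k, XORing both sides with M gives k = M ⊕ ct.
d8 xor 0e = d6
af xor 61 = ce
34 xor ad = 99
2b xor 6e = 45
07 xor 36 = 31
63 xor 21 = 42
a9 xor ed = 44
ae xor 46 = e8
db xor 75 = ae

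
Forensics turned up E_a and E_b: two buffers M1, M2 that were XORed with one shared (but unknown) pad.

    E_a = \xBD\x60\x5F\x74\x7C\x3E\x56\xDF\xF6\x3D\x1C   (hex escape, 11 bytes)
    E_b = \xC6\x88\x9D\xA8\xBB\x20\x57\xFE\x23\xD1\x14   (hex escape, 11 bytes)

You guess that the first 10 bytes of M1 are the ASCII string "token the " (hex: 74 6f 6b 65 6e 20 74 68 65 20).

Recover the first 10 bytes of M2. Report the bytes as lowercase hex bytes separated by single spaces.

First, E_a ⊕ E_b = (M1 ⊕ K) ⊕ (M2 ⊕ K) = M1 ⊕ M2, so the key drops out. Then M2 = (M1 ⊕ M2) ⊕ M1 over the first 10 bytes.
byte 0: (bd ^ c6) ^ 74 = 7b ^ 74 = 0f
byte 1: (60 ^ 88) ^ 6f = e8 ^ 6f = 87
byte 2: (5f ^ 9d) ^ 6b = c2 ^ 6b = a9
byte 3: (74 ^ a8) ^ 65 = dc ^ 65 = b9
byte 4: (7c ^ bb) ^ 6e = c7 ^ 6e = a9
byte 5: (3e ^ 20) ^ 20 = 1e ^ 20 = 3e
byte 6: (56 ^ 57) ^ 74 = 01 ^ 74 = 75
byte 7: (df ^ fe) ^ 68 = 21 ^ 68 = 49
byte 8: (f6 ^ 23) ^ 65 = d5 ^ 65 = b0
byte 9: (3d ^ d1) ^ 20 = ec ^ 20 = cc

0f 87 a9 b9 a9 3e 75 49 b0 cc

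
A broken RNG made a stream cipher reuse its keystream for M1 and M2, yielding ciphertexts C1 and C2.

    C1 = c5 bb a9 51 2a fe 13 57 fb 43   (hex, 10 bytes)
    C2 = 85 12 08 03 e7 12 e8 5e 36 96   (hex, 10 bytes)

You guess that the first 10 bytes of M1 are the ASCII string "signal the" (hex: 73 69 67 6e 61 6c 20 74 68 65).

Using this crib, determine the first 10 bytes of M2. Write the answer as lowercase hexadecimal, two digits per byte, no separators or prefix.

33c0c63cac80db7da5b0

First, C1 ⊕ C2 = (M1 ⊕ K) ⊕ (M2 ⊕ K) = M1 ⊕ M2, so the key drops out. Then M2 = (M1 ⊕ M2) ⊕ M1 over the first 10 bytes.
byte 0: (c5 ⊕ 85) ⊕ 73 = 40 ⊕ 73 = 33
byte 1: (bb ⊕ 12) ⊕ 69 = a9 ⊕ 69 = c0
byte 2: (a9 ⊕ 08) ⊕ 67 = a1 ⊕ 67 = c6
byte 3: (51 ⊕ 03) ⊕ 6e = 52 ⊕ 6e = 3c
byte 4: (2a ⊕ e7) ⊕ 61 = cd ⊕ 61 = ac
byte 5: (fe ⊕ 12) ⊕ 6c = ec ⊕ 6c = 80
byte 6: (13 ⊕ e8) ⊕ 20 = fb ⊕ 20 = db
byte 7: (57 ⊕ 5e) ⊕ 74 = 09 ⊕ 74 = 7d
byte 8: (fb ⊕ 36) ⊕ 68 = cd ⊕ 68 = a5
byte 9: (43 ⊕ 96) ⊕ 65 = d5 ⊕ 65 = b0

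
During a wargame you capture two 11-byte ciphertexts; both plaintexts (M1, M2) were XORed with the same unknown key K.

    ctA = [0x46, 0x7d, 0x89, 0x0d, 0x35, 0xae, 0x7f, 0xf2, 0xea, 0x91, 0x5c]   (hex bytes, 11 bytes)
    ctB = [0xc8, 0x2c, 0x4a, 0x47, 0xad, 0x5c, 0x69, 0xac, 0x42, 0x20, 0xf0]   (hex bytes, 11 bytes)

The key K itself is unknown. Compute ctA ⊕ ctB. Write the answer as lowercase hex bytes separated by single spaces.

8e 51 c3 4a 98 f2 16 5e a8 b1 ac

ctA ⊕ ctB = (M1 ⊕ K) ⊕ (M2 ⊕ K) = M1 ⊕ M2 — the shared key cancels under XOR.
46 ⊕ c8 = 8e
7d ⊕ 2c = 51
89 ⊕ 4a = c3
0d ⊕ 47 = 4a
35 ⊕ ad = 98
ae ⊕ 5c = f2
7f ⊕ 69 = 16
f2 ⊕ ac = 5e
ea ⊕ 42 = a8
91 ⊕ 20 = b1
5c ⊕ f0 = ac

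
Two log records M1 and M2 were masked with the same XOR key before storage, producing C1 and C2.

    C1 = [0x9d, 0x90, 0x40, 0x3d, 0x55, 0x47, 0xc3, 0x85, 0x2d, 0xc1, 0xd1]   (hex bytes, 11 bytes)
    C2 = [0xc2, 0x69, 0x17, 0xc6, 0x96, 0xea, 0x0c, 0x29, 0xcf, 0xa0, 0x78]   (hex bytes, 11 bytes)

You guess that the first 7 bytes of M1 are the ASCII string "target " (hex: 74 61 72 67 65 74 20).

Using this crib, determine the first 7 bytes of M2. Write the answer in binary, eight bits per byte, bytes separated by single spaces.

00101011 10011000 00100101 10011100 10100110 11011001 11101111

First, C1 ⊕ C2 = (M1 ⊕ K) ⊕ (M2 ⊕ K) = M1 ⊕ M2, so the key drops out. Then M2 = (M1 ⊕ M2) ⊕ M1 over the first 7 bytes.
byte 0: (9d xor c2) xor 74 = 5f xor 74 = 2b
byte 1: (90 xor 69) xor 61 = f9 xor 61 = 98
byte 2: (40 xor 17) xor 72 = 57 xor 72 = 25
byte 3: (3d xor c6) xor 67 = fb xor 67 = 9c
byte 4: (55 xor 96) xor 65 = c3 xor 65 = a6
byte 5: (47 xor ea) xor 74 = ad xor 74 = d9
byte 6: (c3 xor 0c) xor 20 = cf xor 20 = ef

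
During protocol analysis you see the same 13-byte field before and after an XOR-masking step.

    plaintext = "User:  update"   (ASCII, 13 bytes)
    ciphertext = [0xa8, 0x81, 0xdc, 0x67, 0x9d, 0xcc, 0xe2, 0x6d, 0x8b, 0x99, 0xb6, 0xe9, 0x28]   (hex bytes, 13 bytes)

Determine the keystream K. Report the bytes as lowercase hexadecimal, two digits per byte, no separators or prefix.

Since ciphertext = plaintext ⊕ K, XORing both sides with plaintext gives K = plaintext ⊕ ciphertext.
byte 0: 55 XOR a8 = fd
byte 1: 73 XOR 81 = f2
byte 2: 65 XOR dc = b9
byte 3: 72 XOR 67 = 15
byte 4: 3a XOR 9d = a7
byte 5: 20 XOR cc = ec
byte 6: 20 XOR e2 = c2
byte 7: 75 XOR 6d = 18
byte 8: 70 XOR 8b = fb
byte 9: 64 XOR 99 = fd
byte 10: 61 XOR b6 = d7
byte 11: 74 XOR e9 = 9d
byte 12: 65 XOR 28 = 4d

fdf2b915a7ecc218fbfdd79d4d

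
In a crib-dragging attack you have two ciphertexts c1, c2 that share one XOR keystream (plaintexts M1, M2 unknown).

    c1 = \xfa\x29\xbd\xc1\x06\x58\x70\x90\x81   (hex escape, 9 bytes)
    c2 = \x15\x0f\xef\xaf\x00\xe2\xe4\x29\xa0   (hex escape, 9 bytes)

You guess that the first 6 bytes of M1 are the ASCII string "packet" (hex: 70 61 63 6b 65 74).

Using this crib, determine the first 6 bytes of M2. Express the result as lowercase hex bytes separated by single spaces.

9f 47 31 05 63 ce

First, c1 ⊕ c2 = (M1 ⊕ K) ⊕ (M2 ⊕ K) = M1 ⊕ M2, so the key drops out. Then M2 = (M1 ⊕ M2) ⊕ M1 over the first 6 bytes.
byte 0: (fa XOR 15) XOR 70 = ef XOR 70 = 9f
byte 1: (29 XOR 0f) XOR 61 = 26 XOR 61 = 47
byte 2: (bd XOR ef) XOR 63 = 52 XOR 63 = 31
byte 3: (c1 XOR af) XOR 6b = 6e XOR 6b = 05
byte 4: (06 XOR 00) XOR 65 = 06 XOR 65 = 63
byte 5: (58 XOR e2) XOR 74 = ba XOR 74 = ce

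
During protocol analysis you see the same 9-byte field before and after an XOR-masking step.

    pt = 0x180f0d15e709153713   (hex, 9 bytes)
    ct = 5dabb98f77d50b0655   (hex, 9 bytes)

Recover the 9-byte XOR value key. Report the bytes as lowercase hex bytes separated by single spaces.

Since ct = pt ⊕ key, XORing both sides with pt gives key = pt ⊕ ct.
18 ⊕ 5d = 45
0f ⊕ ab = a4
0d ⊕ b9 = b4
15 ⊕ 8f = 9a
e7 ⊕ 77 = 90
09 ⊕ d5 = dc
15 ⊕ 0b = 1e
37 ⊕ 06 = 31
13 ⊕ 55 = 46

45 a4 b4 9a 90 dc 1e 31 46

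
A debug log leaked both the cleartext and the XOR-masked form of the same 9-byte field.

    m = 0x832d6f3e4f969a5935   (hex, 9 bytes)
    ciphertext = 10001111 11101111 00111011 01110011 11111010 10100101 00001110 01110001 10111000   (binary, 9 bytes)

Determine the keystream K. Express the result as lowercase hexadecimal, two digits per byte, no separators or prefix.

Since ciphertext = m ⊕ K, XORing both sides with m gives K = m ⊕ ciphertext.
10000011 XOR 10001111 = 00001100
00101101 XOR 11101111 = 11000010
01101111 XOR 00111011 = 01010100
00111110 XOR 01110011 = 01001101
01001111 XOR 11111010 = 10110101
10010110 XOR 10100101 = 00110011
10011010 XOR 00001110 = 10010100
01011001 XOR 01110001 = 00101000
00110101 XOR 10111000 = 10001101

0cc2544db53394288d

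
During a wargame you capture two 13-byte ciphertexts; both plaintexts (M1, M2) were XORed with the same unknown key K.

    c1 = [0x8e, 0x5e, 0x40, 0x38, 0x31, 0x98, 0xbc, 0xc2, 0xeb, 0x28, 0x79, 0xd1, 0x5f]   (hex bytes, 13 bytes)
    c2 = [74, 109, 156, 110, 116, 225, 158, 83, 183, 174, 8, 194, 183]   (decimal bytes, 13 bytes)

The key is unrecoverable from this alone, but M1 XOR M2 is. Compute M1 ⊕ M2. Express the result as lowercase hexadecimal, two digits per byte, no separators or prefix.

c1 ⊕ c2 = (M1 ⊕ K) ⊕ (M2 ⊕ K) = M1 ⊕ M2 — the shared key cancels under XOR.
10001110 xor 01001010 = 11000100
01011110 xor 01101101 = 00110011
01000000 xor 10011100 = 11011100
00111000 xor 01101110 = 01010110
00110001 xor 01110100 = 01000101
10011000 xor 11100001 = 01111001
10111100 xor 10011110 = 00100010
11000010 xor 01010011 = 10010001
11101011 xor 10110111 = 01011100
00101000 xor 10101110 = 10000110
01111001 xor 00001000 = 01110001
11010001 xor 11000010 = 00010011
01011111 xor 10110111 = 11101000

c433dc56457922915c867113e8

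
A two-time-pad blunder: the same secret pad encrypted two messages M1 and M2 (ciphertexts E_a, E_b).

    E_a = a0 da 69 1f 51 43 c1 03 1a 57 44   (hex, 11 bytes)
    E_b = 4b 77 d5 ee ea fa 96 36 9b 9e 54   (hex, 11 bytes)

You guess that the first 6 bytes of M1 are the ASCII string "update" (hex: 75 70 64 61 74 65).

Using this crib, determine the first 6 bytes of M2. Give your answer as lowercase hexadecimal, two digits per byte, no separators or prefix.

9eddd890cfdc

First, E_a ⊕ E_b = (M1 ⊕ K) ⊕ (M2 ⊕ K) = M1 ⊕ M2, so the key drops out. Then M2 = (M1 ⊕ M2) ⊕ M1 over the first 6 bytes.
byte 0: (a0 ^ 4b) ^ 75 = eb ^ 75 = 9e
byte 1: (da ^ 77) ^ 70 = ad ^ 70 = dd
byte 2: (69 ^ d5) ^ 64 = bc ^ 64 = d8
byte 3: (1f ^ ee) ^ 61 = f1 ^ 61 = 90
byte 4: (51 ^ ea) ^ 74 = bb ^ 74 = cf
byte 5: (43 ^ fa) ^ 65 = b9 ^ 65 = dc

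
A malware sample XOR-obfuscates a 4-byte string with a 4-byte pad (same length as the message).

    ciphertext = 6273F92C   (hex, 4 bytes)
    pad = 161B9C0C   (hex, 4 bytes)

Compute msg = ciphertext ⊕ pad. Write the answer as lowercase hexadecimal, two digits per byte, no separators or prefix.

74686520

byte 0: 62 ^ 16 = 74
byte 1: 73 ^ 1b = 68
byte 2: f9 ^ 9c = 65
byte 3: 2c ^ 0c = 20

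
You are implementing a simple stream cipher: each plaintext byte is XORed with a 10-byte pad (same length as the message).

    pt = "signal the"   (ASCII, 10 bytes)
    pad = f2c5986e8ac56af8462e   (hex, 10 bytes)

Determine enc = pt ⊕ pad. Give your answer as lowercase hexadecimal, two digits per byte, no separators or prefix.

81acff00eba94a8c2e4b

XOR is its own inverse, so applying the key byte-wise gives the result directly.
byte 0: 73 ⊕ f2 = 81
byte 1: 69 ⊕ c5 = ac
byte 2: 67 ⊕ 98 = ff
byte 3: 6e ⊕ 6e = 00
byte 4: 61 ⊕ 8a = eb
byte 5: 6c ⊕ c5 = a9
byte 6: 20 ⊕ 6a = 4a
byte 7: 74 ⊕ f8 = 8c
byte 8: 68 ⊕ 46 = 2e
byte 9: 65 ⊕ 2e = 4b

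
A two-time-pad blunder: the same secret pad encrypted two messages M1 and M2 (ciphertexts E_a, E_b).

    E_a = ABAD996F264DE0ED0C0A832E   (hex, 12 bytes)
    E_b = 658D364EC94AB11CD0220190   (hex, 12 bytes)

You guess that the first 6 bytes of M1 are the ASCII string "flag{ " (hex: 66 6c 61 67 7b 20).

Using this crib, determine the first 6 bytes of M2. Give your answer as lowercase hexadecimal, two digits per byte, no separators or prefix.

First, E_a ⊕ E_b = (M1 ⊕ K) ⊕ (M2 ⊕ K) = M1 ⊕ M2, so the key drops out. Then M2 = (M1 ⊕ M2) ⊕ M1 over the first 6 bytes.
byte 0: (ab xor 65) xor 66 = ce xor 66 = a8
byte 1: (ad xor 8d) xor 6c = 20 xor 6c = 4c
byte 2: (99 xor 36) xor 61 = af xor 61 = ce
byte 3: (6f xor 4e) xor 67 = 21 xor 67 = 46
byte 4: (26 xor c9) xor 7b = ef xor 7b = 94
byte 5: (4d xor 4a) xor 20 = 07 xor 20 = 27

a84cce469427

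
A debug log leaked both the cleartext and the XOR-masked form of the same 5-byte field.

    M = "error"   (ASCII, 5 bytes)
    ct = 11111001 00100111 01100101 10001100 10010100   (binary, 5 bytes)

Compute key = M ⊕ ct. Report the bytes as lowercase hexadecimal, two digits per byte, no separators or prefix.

Since ct = M ⊕ key, XORing both sides with M gives key = M ⊕ ct.
byte 0: 65 xor f9 = 9c
byte 1: 72 xor 27 = 55
byte 2: 72 xor 65 = 17
byte 3: 6f xor 8c = e3
byte 4: 72 xor 94 = e6

9c5517e3e6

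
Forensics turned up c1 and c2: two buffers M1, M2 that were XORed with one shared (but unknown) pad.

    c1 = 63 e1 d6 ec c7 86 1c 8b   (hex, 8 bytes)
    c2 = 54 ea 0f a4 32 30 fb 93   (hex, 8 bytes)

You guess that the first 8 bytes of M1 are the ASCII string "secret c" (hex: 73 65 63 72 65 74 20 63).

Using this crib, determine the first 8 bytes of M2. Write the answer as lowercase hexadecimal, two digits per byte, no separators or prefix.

446eba3a90c2c77b

First, c1 ⊕ c2 = (M1 ⊕ K) ⊕ (M2 ⊕ K) = M1 ⊕ M2, so the key drops out. Then M2 = (M1 ⊕ M2) ⊕ M1 over the first 8 bytes.
byte 0: (63 XOR 54) XOR 73 = 37 XOR 73 = 44
byte 1: (e1 XOR ea) XOR 65 = 0b XOR 65 = 6e
byte 2: (d6 XOR 0f) XOR 63 = d9 XOR 63 = ba
byte 3: (ec XOR a4) XOR 72 = 48 XOR 72 = 3a
byte 4: (c7 XOR 32) XOR 65 = f5 XOR 65 = 90
byte 5: (86 XOR 30) XOR 74 = b6 XOR 74 = c2
byte 6: (1c XOR fb) XOR 20 = e7 XOR 20 = c7
byte 7: (8b XOR 93) XOR 63 = 18 XOR 63 = 7b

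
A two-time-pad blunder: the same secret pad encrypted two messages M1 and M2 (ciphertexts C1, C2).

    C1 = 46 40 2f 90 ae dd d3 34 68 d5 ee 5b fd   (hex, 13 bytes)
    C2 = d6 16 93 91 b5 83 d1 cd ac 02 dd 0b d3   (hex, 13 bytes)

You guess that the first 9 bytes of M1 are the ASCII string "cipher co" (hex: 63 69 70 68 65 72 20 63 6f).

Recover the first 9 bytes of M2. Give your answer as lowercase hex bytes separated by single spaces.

First, C1 ⊕ C2 = (M1 ⊕ K) ⊕ (M2 ⊕ K) = M1 ⊕ M2, so the key drops out. Then M2 = (M1 ⊕ M2) ⊕ M1 over the first 9 bytes.
byte 0: (46 ⊕ d6) ⊕ 63 = 90 ⊕ 63 = f3
byte 1: (40 ⊕ 16) ⊕ 69 = 56 ⊕ 69 = 3f
byte 2: (2f ⊕ 93) ⊕ 70 = bc ⊕ 70 = cc
byte 3: (90 ⊕ 91) ⊕ 68 = 01 ⊕ 68 = 69
byte 4: (ae ⊕ b5) ⊕ 65 = 1b ⊕ 65 = 7e
byte 5: (dd ⊕ 83) ⊕ 72 = 5e ⊕ 72 = 2c
byte 6: (d3 ⊕ d1) ⊕ 20 = 02 ⊕ 20 = 22
byte 7: (34 ⊕ cd) ⊕ 63 = f9 ⊕ 63 = 9a
byte 8: (68 ⊕ ac) ⊕ 6f = c4 ⊕ 6f = ab

f3 3f cc 69 7e 2c 22 9a ab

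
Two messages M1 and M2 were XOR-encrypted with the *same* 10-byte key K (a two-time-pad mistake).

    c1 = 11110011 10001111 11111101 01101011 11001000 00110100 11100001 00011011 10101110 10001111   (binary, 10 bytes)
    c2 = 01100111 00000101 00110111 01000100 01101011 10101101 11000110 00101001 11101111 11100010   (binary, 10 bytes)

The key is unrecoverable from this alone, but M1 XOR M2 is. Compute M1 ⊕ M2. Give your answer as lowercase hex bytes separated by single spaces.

c1 ⊕ c2 = (M1 ⊕ K) ⊕ (M2 ⊕ K) = M1 ⊕ M2 — the shared key cancels under XOR.
f3 xor 67 = 94
8f xor 05 = 8a
fd xor 37 = ca
6b xor 44 = 2f
c8 xor 6b = a3
34 xor ad = 99
e1 xor c6 = 27
1b xor 29 = 32
ae xor ef = 41
8f xor e2 = 6d

94 8a ca 2f a3 99 27 32 41 6d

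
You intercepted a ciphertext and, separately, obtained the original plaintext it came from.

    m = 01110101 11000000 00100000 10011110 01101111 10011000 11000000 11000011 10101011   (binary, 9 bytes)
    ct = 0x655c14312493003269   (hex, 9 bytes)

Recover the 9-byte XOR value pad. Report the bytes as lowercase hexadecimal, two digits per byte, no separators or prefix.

109c34af4b0bc0f1c2

Since ct = m ⊕ pad, XORing both sides with m gives pad = m ⊕ ct.
75 ⊕ 65 = 10
c0 ⊕ 5c = 9c
20 ⊕ 14 = 34
9e ⊕ 31 = af
6f ⊕ 24 = 4b
98 ⊕ 93 = 0b
c0 ⊕ 00 = c0
c3 ⊕ 32 = f1
ab ⊕ 69 = c2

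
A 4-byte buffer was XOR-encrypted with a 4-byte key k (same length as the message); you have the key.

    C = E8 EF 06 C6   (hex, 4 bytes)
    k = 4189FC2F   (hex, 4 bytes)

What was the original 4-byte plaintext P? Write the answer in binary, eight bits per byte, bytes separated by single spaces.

10101001 01100110 11111010 11101001

XOR is its own inverse, so applying the key byte-wise gives the result directly.
e8 XOR 41 = a9
ef XOR 89 = 66
06 XOR fc = fa
c6 XOR 2f = e9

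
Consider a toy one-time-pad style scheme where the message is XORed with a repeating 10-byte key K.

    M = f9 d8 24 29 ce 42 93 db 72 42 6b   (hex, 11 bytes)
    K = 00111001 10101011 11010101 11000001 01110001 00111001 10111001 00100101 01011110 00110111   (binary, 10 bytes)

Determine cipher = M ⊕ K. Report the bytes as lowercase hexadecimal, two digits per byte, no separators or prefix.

The 10-byte key repeats, so the effective keystream is 39 ab d5 c1 71 39 b9 25 5e 37 39.
byte 0: 11111001 ⊕ 00111001 = 11000000
byte 1: 11011000 ⊕ 10101011 = 01110011
byte 2: 00100100 ⊕ 11010101 = 11110001
byte 3: 00101001 ⊕ 11000001 = 11101000
byte 4: 11001110 ⊕ 01110001 = 10111111
byte 5: 01000010 ⊕ 00111001 = 01111011
byte 6: 10010011 ⊕ 10111001 = 00101010
byte 7: 11011011 ⊕ 00100101 = 11111110
byte 8: 01110010 ⊕ 01011110 = 00101100
byte 9: 01000010 ⊕ 00110111 = 01110101
byte 10: 01101011 ⊕ 00111001 = 01010010

c073f1e8bf7b2afe2c7552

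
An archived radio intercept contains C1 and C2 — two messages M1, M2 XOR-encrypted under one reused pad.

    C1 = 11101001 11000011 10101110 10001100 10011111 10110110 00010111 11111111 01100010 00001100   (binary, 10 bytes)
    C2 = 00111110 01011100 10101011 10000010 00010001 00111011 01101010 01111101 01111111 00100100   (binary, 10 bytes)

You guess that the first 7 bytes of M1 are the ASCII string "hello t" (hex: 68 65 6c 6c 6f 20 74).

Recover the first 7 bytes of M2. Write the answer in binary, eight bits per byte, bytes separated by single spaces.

10111111 11111010 01101001 01100010 11100001 10101101 00001001

First, C1 ⊕ C2 = (M1 ⊕ K) ⊕ (M2 ⊕ K) = M1 ⊕ M2, so the key drops out. Then M2 = (M1 ⊕ M2) ⊕ M1 over the first 7 bytes.
byte 0: (e9 ^ 3e) ^ 68 = d7 ^ 68 = bf
byte 1: (c3 ^ 5c) ^ 65 = 9f ^ 65 = fa
byte 2: (ae ^ ab) ^ 6c = 05 ^ 6c = 69
byte 3: (8c ^ 82) ^ 6c = 0e ^ 6c = 62
byte 4: (9f ^ 11) ^ 6f = 8e ^ 6f = e1
byte 5: (b6 ^ 3b) ^ 20 = 8d ^ 20 = ad
byte 6: (17 ^ 6a) ^ 74 = 7d ^ 74 = 09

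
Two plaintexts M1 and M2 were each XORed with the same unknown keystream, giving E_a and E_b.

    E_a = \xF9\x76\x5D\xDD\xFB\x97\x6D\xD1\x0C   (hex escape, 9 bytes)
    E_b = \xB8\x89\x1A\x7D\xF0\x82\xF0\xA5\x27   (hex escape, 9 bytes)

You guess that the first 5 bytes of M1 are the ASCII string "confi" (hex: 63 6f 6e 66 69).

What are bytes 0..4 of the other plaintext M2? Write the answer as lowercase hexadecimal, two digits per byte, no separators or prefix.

229029c662

First, E_a ⊕ E_b = (M1 ⊕ K) ⊕ (M2 ⊕ K) = M1 ⊕ M2, so the key drops out. Then M2 = (M1 ⊕ M2) ⊕ M1 over the first 5 bytes.
byte 0: (f9 xor b8) xor 63 = 41 xor 63 = 22
byte 1: (76 xor 89) xor 6f = ff xor 6f = 90
byte 2: (5d xor 1a) xor 6e = 47 xor 6e = 29
byte 3: (dd xor 7d) xor 66 = a0 xor 66 = c6
byte 4: (fb xor f0) xor 69 = 0b xor 69 = 62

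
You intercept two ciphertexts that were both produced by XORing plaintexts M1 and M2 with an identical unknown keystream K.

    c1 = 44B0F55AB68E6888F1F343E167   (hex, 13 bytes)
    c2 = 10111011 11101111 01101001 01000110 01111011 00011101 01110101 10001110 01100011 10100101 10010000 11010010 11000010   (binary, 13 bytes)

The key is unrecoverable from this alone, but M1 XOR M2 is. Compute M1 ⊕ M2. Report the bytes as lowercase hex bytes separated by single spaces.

c1 ⊕ c2 = (M1 ⊕ K) ⊕ (M2 ⊕ K) = M1 ⊕ M2 — the shared key cancels under XOR.
byte 0: 01000100 ^ 10111011 = 11111111
byte 1: 10110000 ^ 11101111 = 01011111
byte 2: 11110101 ^ 01101001 = 10011100
byte 3: 01011010 ^ 01000110 = 00011100
byte 4: 10110110 ^ 01111011 = 11001101
byte 5: 10001110 ^ 00011101 = 10010011
byte 6: 01101000 ^ 01110101 = 00011101
byte 7: 10001000 ^ 10001110 = 00000110
byte 8: 11110001 ^ 01100011 = 10010010
byte 9: 11110011 ^ 10100101 = 01010110
byte 10: 01000011 ^ 10010000 = 11010011
byte 11: 11100001 ^ 11010010 = 00110011
byte 12: 01100111 ^ 11000010 = 10100101

ff 5f 9c 1c cd 93 1d 06 92 56 d3 33 a5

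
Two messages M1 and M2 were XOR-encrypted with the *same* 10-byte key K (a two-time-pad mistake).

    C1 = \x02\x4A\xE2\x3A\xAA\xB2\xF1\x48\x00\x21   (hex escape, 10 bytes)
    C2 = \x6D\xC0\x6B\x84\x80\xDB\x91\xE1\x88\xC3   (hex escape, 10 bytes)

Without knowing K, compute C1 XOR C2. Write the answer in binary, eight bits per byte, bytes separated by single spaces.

01101111 10001010 10001001 10111110 00101010 01101001 01100000 10101001 10001000 11100010

C1 ⊕ C2 = (M1 ⊕ K) ⊕ (M2 ⊕ K) = M1 ⊕ M2 — the shared key cancels under XOR.
byte 0: 02 XOR 6d = 6f
byte 1: 4a XOR c0 = 8a
byte 2: e2 XOR 6b = 89
byte 3: 3a XOR 84 = be
byte 4: aa XOR 80 = 2a
byte 5: b2 XOR db = 69
byte 6: f1 XOR 91 = 60
byte 7: 48 XOR e1 = a9
byte 8: 00 XOR 88 = 88
byte 9: 21 XOR c3 = e2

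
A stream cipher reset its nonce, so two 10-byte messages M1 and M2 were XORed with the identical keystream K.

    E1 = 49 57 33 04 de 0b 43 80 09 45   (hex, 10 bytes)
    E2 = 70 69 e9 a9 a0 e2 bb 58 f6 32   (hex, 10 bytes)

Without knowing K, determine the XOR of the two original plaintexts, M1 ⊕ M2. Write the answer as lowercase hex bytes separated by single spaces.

E1 ⊕ E2 = (M1 ⊕ K) ⊕ (M2 ⊕ K) = M1 ⊕ M2 — the shared key cancels under XOR.
49 xor 70 = 39
57 xor 69 = 3e
33 xor e9 = da
04 xor a9 = ad
de xor a0 = 7e
0b xor e2 = e9
43 xor bb = f8
80 xor 58 = d8
09 xor f6 = ff
45 xor 32 = 77

39 3e da ad 7e e9 f8 d8 ff 77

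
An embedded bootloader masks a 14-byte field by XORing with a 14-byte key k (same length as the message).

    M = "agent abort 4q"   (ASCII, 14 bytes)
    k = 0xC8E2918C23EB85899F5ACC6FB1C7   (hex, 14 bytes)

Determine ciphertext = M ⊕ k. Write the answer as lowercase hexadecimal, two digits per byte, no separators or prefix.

a985f4e257cbe4ebf028b84f85b6

XOR is its own inverse, so applying the key byte-wise gives the result directly.
61 ^ c8 = a9
67 ^ e2 = 85
65 ^ 91 = f4
6e ^ 8c = e2
74 ^ 23 = 57
20 ^ eb = cb
61 ^ 85 = e4
62 ^ 89 = eb
6f ^ 9f = f0
72 ^ 5a = 28
74 ^ cc = b8
20 ^ 6f = 4f
34 ^ b1 = 85
71 ^ c7 = b6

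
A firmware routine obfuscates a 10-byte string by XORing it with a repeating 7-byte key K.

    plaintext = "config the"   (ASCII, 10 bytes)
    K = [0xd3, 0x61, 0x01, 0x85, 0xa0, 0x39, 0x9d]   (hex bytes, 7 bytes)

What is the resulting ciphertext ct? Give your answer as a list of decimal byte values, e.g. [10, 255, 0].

The 7-byte key repeats, so the effective keystream is d3 61 01 85 a0 39 9d d3 61 01.
byte 0: 63 XOR d3 = b0
byte 1: 6f XOR 61 = 0e
byte 2: 6e XOR 01 = 6f
byte 3: 66 XOR 85 = e3
byte 4: 69 XOR a0 = c9
byte 5: 67 XOR 39 = 5e
byte 6: 20 XOR 9d = bd
byte 7: 74 XOR d3 = a7
byte 8: 68 XOR 61 = 09
byte 9: 65 XOR 01 = 64

[176, 14, 111, 227, 201, 94, 189, 167, 9, 100]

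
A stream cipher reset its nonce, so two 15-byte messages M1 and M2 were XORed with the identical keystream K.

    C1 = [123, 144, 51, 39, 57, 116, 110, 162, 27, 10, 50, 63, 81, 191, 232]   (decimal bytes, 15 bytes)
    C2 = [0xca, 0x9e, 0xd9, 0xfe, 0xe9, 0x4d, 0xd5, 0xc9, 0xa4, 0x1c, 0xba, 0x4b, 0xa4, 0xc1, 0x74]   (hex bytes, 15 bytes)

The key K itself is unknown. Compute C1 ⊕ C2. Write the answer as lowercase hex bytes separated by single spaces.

b1 0e ea d9 d0 39 bb 6b bf 16 88 74 f5 7e 9c

C1 ⊕ C2 = (M1 ⊕ K) ⊕ (M2 ⊕ K) = M1 ⊕ M2 — the shared key cancels under XOR.
01111011 ⊕ 11001010 = 10110001
10010000 ⊕ 10011110 = 00001110
00110011 ⊕ 11011001 = 11101010
00100111 ⊕ 11111110 = 11011001
00111001 ⊕ 11101001 = 11010000
01110100 ⊕ 01001101 = 00111001
01101110 ⊕ 11010101 = 10111011
10100010 ⊕ 11001001 = 01101011
00011011 ⊕ 10100100 = 10111111
00001010 ⊕ 00011100 = 00010110
00110010 ⊕ 10111010 = 10001000
00111111 ⊕ 01001011 = 01110100
01010001 ⊕ 10100100 = 11110101
10111111 ⊕ 11000001 = 01111110
11101000 ⊕ 01110100 = 10011100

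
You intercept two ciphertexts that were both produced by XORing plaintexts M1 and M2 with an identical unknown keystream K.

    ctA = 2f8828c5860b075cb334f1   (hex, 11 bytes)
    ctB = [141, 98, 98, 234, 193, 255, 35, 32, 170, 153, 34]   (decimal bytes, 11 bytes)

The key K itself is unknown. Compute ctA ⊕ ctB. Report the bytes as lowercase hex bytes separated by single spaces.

a2 ea 4a 2f 47 f4 24 7c 19 ad d3

ctA ⊕ ctB = (M1 ⊕ K) ⊕ (M2 ⊕ K) = M1 ⊕ M2 — the shared key cancels under XOR.
byte 0: 00101111 xor 10001101 = 10100010
byte 1: 10001000 xor 01100010 = 11101010
byte 2: 00101000 xor 01100010 = 01001010
byte 3: 11000101 xor 11101010 = 00101111
byte 4: 10000110 xor 11000001 = 01000111
byte 5: 00001011 xor 11111111 = 11110100
byte 6: 00000111 xor 00100011 = 00100100
byte 7: 01011100 xor 00100000 = 01111100
byte 8: 10110011 xor 10101010 = 00011001
byte 9: 00110100 xor 10011001 = 10101101
byte 10: 11110001 xor 00100010 = 11010011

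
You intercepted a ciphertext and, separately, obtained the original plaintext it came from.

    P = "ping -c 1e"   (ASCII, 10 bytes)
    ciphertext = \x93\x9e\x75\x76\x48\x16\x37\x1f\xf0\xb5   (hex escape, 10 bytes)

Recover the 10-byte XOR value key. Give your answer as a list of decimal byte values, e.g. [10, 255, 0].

[227, 247, 27, 17, 104, 59, 84, 63, 193, 208]

Since ciphertext = P ⊕ key, XORing both sides with P gives key = P ⊕ ciphertext.
70 XOR 93 = e3
69 XOR 9e = f7
6e XOR 75 = 1b
67 XOR 76 = 11
20 XOR 48 = 68
2d XOR 16 = 3b
63 XOR 37 = 54
20 XOR 1f = 3f
31 XOR f0 = c1
65 XOR b5 = d0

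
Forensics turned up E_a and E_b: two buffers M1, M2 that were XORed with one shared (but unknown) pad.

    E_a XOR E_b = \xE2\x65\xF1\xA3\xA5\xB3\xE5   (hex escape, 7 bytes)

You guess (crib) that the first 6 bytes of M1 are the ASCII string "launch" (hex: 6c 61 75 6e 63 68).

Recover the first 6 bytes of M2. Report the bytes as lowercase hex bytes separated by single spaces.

8e 04 84 cd c6 db

Since E_a ⊕ E_b = M1 ⊕ M2, XORing with the guessed M1 bytes yields the corresponding M2 bytes: M2 = (E_a ⊕ E_b) ⊕ M1.
e2 xor 6c = 8e
65 xor 61 = 04
f1 xor 75 = 84
a3 xor 6e = cd
a5 xor 63 = c6
b3 xor 68 = db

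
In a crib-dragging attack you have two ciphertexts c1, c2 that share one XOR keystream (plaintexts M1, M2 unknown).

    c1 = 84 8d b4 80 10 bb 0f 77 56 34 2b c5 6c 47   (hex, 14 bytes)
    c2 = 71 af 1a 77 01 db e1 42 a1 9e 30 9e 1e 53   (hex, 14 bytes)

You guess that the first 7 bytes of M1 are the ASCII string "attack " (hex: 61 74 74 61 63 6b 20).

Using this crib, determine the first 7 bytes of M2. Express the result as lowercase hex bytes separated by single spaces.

First, c1 ⊕ c2 = (M1 ⊕ K) ⊕ (M2 ⊕ K) = M1 ⊕ M2, so the key drops out. Then M2 = (M1 ⊕ M2) ⊕ M1 over the first 7 bytes.
byte 0: (84 ^ 71) ^ 61 = f5 ^ 61 = 94
byte 1: (8d ^ af) ^ 74 = 22 ^ 74 = 56
byte 2: (b4 ^ 1a) ^ 74 = ae ^ 74 = da
byte 3: (80 ^ 77) ^ 61 = f7 ^ 61 = 96
byte 4: (10 ^ 01) ^ 63 = 11 ^ 63 = 72
byte 5: (bb ^ db) ^ 6b = 60 ^ 6b = 0b
byte 6: (0f ^ e1) ^ 20 = ee ^ 20 = ce

94 56 da 96 72 0b ce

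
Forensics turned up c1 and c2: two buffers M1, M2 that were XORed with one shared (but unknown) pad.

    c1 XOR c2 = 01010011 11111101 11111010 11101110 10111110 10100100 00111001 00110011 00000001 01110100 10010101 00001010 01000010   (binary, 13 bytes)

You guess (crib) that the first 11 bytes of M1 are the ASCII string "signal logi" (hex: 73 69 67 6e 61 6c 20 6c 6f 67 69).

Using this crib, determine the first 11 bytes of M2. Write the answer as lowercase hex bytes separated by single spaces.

20 94 9d 80 df c8 19 5f 6e 13 fc

Since c1 ⊕ c2 = M1 ⊕ M2, XORing with the guessed M1 bytes yields the corresponding M2 bytes: M2 = (c1 ⊕ c2) ⊕ M1.
byte 0: 53 XOR 73 = 20
byte 1: fd XOR 69 = 94
byte 2: fa XOR 67 = 9d
byte 3: ee XOR 6e = 80
byte 4: be XOR 61 = df
byte 5: a4 XOR 6c = c8
byte 6: 39 XOR 20 = 19
byte 7: 33 XOR 6c = 5f
byte 8: 01 XOR 6f = 6e
byte 9: 74 XOR 67 = 13
byte 10: 95 XOR 69 = fc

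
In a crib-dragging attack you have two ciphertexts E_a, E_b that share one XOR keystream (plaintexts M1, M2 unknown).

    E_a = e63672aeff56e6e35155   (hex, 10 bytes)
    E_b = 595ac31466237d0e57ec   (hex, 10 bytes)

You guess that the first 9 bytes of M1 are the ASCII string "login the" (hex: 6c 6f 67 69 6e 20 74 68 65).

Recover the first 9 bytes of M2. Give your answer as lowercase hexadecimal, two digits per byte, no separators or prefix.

d303d6d3f755ef8563

First, E_a ⊕ E_b = (M1 ⊕ K) ⊕ (M2 ⊕ K) = M1 ⊕ M2, so the key drops out. Then M2 = (M1 ⊕ M2) ⊕ M1 over the first 9 bytes.
byte 0: (e6 XOR 59) XOR 6c = bf XOR 6c = d3
byte 1: (36 XOR 5a) XOR 6f = 6c XOR 6f = 03
byte 2: (72 XOR c3) XOR 67 = b1 XOR 67 = d6
byte 3: (ae XOR 14) XOR 69 = ba XOR 69 = d3
byte 4: (ff XOR 66) XOR 6e = 99 XOR 6e = f7
byte 5: (56 XOR 23) XOR 20 = 75 XOR 20 = 55
byte 6: (e6 XOR 7d) XOR 74 = 9b XOR 74 = ef
byte 7: (e3 XOR 0e) XOR 68 = ed XOR 68 = 85
byte 8: (51 XOR 57) XOR 65 = 06 XOR 65 = 63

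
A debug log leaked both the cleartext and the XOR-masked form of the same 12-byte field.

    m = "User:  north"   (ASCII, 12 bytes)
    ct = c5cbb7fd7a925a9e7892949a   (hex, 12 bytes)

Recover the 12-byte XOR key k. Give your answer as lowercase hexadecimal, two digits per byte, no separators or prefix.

90b8d28f40b27af017e0e0f2

Since ct = m ⊕ k, XORing both sides with m gives k = m ⊕ ct.
55 XOR c5 = 90
73 XOR cb = b8
65 XOR b7 = d2
72 XOR fd = 8f
3a XOR 7a = 40
20 XOR 92 = b2
20 XOR 5a = 7a
6e XOR 9e = f0
6f XOR 78 = 17
72 XOR 92 = e0
74 XOR 94 = e0
68 XOR 9a = f2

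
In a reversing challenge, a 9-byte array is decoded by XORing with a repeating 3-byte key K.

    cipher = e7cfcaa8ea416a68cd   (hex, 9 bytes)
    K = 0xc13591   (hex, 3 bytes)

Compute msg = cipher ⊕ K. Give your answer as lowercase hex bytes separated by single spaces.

The 3-byte key repeats, so the effective keystream is c1 35 91 c1 35 91 c1 35 91.
byte 0: e7 XOR c1 = 26
byte 1: cf XOR 35 = fa
byte 2: ca XOR 91 = 5b
byte 3: a8 XOR c1 = 69
byte 4: ea XOR 35 = df
byte 5: 41 XOR 91 = d0
byte 6: 6a XOR c1 = ab
byte 7: 68 XOR 35 = 5d
byte 8: cd XOR 91 = 5c

26 fa 5b 69 df d0 ab 5d 5c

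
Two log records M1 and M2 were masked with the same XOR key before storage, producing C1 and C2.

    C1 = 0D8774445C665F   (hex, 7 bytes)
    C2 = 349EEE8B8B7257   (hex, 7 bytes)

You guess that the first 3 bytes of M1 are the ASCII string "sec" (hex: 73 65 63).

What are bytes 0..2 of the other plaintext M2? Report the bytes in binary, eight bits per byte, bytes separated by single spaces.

01001010 01111100 11111001

First, C1 ⊕ C2 = (M1 ⊕ K) ⊕ (M2 ⊕ K) = M1 ⊕ M2, so the key drops out. Then M2 = (M1 ⊕ M2) ⊕ M1 over the first 3 bytes.
byte 0: (0d ^ 34) ^ 73 = 39 ^ 73 = 4a
byte 1: (87 ^ 9e) ^ 65 = 19 ^ 65 = 7c
byte 2: (74 ^ ee) ^ 63 = 9a ^ 63 = f9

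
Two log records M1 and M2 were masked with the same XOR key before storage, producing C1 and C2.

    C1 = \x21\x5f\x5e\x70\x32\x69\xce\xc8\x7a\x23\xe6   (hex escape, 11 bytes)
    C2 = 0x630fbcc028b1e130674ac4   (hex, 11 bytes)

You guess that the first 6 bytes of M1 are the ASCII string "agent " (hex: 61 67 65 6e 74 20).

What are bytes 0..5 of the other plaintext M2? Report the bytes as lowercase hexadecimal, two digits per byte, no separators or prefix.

First, C1 ⊕ C2 = (M1 ⊕ K) ⊕ (M2 ⊕ K) = M1 ⊕ M2, so the key drops out. Then M2 = (M1 ⊕ M2) ⊕ M1 over the first 6 bytes.
byte 0: (21 ⊕ 63) ⊕ 61 = 42 ⊕ 61 = 23
byte 1: (5f ⊕ 0f) ⊕ 67 = 50 ⊕ 67 = 37
byte 2: (5e ⊕ bc) ⊕ 65 = e2 ⊕ 65 = 87
byte 3: (70 ⊕ c0) ⊕ 6e = b0 ⊕ 6e = de
byte 4: (32 ⊕ 28) ⊕ 74 = 1a ⊕ 74 = 6e
byte 5: (69 ⊕ b1) ⊕ 20 = d8 ⊕ 20 = f8

233787de6ef8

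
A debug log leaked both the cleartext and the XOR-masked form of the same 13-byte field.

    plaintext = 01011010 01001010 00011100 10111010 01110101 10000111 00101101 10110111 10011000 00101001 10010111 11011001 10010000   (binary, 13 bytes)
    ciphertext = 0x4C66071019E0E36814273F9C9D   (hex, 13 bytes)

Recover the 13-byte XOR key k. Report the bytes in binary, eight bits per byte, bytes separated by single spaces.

00010110 00101100 00011011 10101010 01101100 01100111 11001110 11011111 10001100 00001110 10101000 01000101 00001101

Since ciphertext = plaintext ⊕ k, XORing both sides with plaintext gives k = plaintext ⊕ ciphertext.
 90 XOR  76 =  22
 74 XOR 102 =  44
 28 XOR   7 =  27
186 XOR  16 = 170
117 XOR  25 = 108
135 XOR 224 = 103
 45 XOR 227 = 206
183 XOR 104 = 223
152 XOR  20 = 140
 41 XOR  39 =  14
151 XOR  63 = 168
217 XOR 156 =  69
144 XOR 157 =  13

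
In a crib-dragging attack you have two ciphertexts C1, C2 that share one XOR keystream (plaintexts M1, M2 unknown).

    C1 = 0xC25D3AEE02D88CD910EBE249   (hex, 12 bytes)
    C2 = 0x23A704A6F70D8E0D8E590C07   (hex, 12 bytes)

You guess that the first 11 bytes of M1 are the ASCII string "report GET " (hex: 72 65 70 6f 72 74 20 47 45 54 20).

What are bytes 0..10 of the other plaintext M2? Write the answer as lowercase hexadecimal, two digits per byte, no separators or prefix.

First, C1 ⊕ C2 = (M1 ⊕ K) ⊕ (M2 ⊕ K) = M1 ⊕ M2, so the key drops out. Then M2 = (M1 ⊕ M2) ⊕ M1 over the first 11 bytes.
byte 0: (c2 ⊕ 23) ⊕ 72 = e1 ⊕ 72 = 93
byte 1: (5d ⊕ a7) ⊕ 65 = fa ⊕ 65 = 9f
byte 2: (3a ⊕ 04) ⊕ 70 = 3e ⊕ 70 = 4e
byte 3: (ee ⊕ a6) ⊕ 6f = 48 ⊕ 6f = 27
byte 4: (02 ⊕ f7) ⊕ 72 = f5 ⊕ 72 = 87
byte 5: (d8 ⊕ 0d) ⊕ 74 = d5 ⊕ 74 = a1
byte 6: (8c ⊕ 8e) ⊕ 20 = 02 ⊕ 20 = 22
byte 7: (d9 ⊕ 0d) ⊕ 47 = d4 ⊕ 47 = 93
byte 8: (10 ⊕ 8e) ⊕ 45 = 9e ⊕ 45 = db
byte 9: (eb ⊕ 59) ⊕ 54 = b2 ⊕ 54 = e6
byte 10: (e2 ⊕ 0c) ⊕ 20 = ee ⊕ 20 = ce

939f4e2787a12293dbe6ce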